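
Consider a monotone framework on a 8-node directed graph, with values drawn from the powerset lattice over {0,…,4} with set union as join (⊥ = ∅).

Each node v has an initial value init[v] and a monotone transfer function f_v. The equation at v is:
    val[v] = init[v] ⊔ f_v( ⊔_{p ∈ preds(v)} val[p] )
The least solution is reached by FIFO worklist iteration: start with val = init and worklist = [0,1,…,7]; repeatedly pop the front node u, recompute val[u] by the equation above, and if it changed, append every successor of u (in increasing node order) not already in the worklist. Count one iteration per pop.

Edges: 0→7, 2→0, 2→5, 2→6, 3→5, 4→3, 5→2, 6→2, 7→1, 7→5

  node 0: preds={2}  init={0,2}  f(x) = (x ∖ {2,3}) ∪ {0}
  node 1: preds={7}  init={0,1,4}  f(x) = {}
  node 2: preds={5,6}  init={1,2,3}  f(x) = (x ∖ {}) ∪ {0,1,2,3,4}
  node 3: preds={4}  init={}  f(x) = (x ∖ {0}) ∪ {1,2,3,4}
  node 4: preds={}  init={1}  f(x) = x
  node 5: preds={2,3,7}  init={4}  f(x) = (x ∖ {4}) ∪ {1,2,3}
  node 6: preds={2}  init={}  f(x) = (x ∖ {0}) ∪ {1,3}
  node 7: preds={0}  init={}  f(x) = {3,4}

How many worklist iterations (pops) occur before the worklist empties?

13

Iteration log — 13 steps:
  step 1. node 0  ⊔preds={1,2,3}  new={0,1,2}  old={0,2}  +wl: 
  step 2. node 1  ⊔preds={}  new={0,1,4}  stable
  step 3. node 2  ⊔preds={4}  new={0,1,2,3,4}  old={1,2,3}  +wl: 0
  step 4. node 3  ⊔preds={1}  new={1,2,3,4}  old={}  +wl: 
  step 5. node 4  ⊔preds={}  new={1}  stable
  step 6. node 5  ⊔preds={0,1,2,3,4}  new={0,1,2,3,4}  old={4}  +wl: 2
  step 7. node 6  ⊔preds={0,1,2,3,4}  new={1,2,3,4}  old={}  +wl: 
  step 8. node 7  ⊔preds={0,1,2}  new={3,4}  old={}  +wl: 1,5
  step 9. node 0  ⊔preds={0,1,2,3,4}  new={0,1,2,4}  old={0,1,2}  +wl: 7
  step 10. node 2  ⊔preds={0,1,2,3,4}  new={0,1,2,3,4}  stable
  step 11. node 1  ⊔preds={3,4}  new={0,1,4}  stable
  step 12. node 5  ⊔preds={0,1,2,3,4}  new={0,1,2,3,4}  stable
  step 13. node 7  ⊔preds={0,1,2,4}  new={3,4}  stable

Least fixpoint reached:
  node 0: {0,1,2,4}
  node 1: {0,1,4}
  node 2: {0,1,2,3,4}
  node 3: {1,2,3,4}
  node 4: {1}
  node 5: {0,1,2,3,4}
  node 6: {1,2,3,4}
  node 7: {3,4}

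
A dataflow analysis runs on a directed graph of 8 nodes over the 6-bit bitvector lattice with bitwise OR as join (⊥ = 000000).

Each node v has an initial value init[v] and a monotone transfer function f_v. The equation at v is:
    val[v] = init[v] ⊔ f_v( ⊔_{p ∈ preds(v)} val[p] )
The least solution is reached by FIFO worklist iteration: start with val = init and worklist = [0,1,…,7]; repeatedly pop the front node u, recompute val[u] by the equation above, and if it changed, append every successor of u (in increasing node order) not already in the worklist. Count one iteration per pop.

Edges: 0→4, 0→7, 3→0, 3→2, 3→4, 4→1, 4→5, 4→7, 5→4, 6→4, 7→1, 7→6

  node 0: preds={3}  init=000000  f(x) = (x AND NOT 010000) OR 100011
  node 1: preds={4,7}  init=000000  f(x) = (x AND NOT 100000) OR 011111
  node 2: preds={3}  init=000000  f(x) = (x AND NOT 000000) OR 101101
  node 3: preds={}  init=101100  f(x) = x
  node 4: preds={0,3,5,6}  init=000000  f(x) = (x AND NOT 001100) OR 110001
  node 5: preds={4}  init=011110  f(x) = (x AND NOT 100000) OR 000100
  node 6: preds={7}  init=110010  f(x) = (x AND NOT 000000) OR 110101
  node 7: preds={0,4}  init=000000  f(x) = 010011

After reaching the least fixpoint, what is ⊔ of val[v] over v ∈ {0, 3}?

Iteration log — 11 steps:
  step 1. node 0  ⊔preds=101100  new=101111  old=000000  +wl: 
  step 2. node 1  ⊔preds=000000  new=011111  old=000000  +wl: 
  step 3. node 2  ⊔preds=101100  new=101101  old=000000  +wl: 
  step 4. node 3  ⊔preds=000000  new=101100  stable
  step 5. node 4  ⊔preds=111111  new=110011  old=000000  +wl: 1
  step 6. node 5  ⊔preds=110011  new=011111  old=011110  +wl: 4
  step 7. node 6  ⊔preds=000000  new=110111  old=110010  +wl: 
  step 8. node 7  ⊔preds=111111  new=010011  old=000000  +wl: 6
  step 9. node 1  ⊔preds=110011  new=011111  stable
  step 10. node 4  ⊔preds=111111  new=110011  stable
  step 11. node 6  ⊔preds=010011  new=110111  stable

Least fixpoint reached:
  node 0: 101111
  node 1: 011111
  node 2: 101101
  node 3: 101100
  node 4: 110011
  node 5: 011111
  node 6: 110111
  node 7: 010011

101111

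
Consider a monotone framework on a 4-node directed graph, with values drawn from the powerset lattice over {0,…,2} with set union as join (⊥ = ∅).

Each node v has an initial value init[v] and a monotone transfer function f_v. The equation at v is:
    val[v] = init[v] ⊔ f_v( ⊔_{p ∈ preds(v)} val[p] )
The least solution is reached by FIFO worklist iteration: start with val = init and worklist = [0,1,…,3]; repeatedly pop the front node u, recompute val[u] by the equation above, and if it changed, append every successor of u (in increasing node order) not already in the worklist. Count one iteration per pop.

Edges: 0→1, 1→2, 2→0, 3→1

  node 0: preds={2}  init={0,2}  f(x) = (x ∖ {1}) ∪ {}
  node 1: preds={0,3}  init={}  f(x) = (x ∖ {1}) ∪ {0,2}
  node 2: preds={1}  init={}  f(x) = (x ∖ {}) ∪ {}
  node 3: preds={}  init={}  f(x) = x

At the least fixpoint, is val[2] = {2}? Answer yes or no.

Worklist (5 pops):
  #1 pop 0: in={} → {0,2} (no change)
  #2 pop 1: in={0,2} → {0,2} (was {}); enqueue []
  #3 pop 2: in={0,2} → {0,2} (was {}); enqueue [0]
  #4 pop 3: in={} → {} (no change)
  #5 pop 0: in={0,2} → {0,2} (no change)

Fixpoint:
  val[0] = {0,2}
  val[1] = {0,2}
  val[2] = {0,2}
  val[3] = {}

no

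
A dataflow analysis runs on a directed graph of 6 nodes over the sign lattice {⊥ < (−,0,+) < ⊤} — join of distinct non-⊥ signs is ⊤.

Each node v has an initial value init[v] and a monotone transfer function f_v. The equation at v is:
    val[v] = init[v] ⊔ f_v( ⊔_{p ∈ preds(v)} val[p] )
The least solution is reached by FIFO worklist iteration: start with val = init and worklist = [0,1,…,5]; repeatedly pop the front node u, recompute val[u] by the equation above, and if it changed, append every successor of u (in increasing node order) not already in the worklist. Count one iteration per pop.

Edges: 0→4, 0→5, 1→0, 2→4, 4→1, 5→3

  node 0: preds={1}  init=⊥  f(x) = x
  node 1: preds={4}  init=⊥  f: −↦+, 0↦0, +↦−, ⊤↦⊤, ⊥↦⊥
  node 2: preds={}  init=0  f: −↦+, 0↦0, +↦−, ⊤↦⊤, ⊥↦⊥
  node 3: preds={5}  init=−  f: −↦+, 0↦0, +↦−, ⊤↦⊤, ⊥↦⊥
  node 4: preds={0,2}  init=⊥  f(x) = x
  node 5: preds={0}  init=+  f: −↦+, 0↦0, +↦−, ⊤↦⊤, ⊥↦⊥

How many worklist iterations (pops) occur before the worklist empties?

Iteration log — 11 steps:
  step 1. node 0  ⊔preds=⊥  new=⊥  stable
  step 2. node 1  ⊔preds=⊥  new=⊥  stable
  step 3. node 2  ⊔preds=⊥  new=0  stable
  step 4. node 3  ⊔preds=+  new=−  stable
  step 5. node 4  ⊔preds=0  new=0  old=⊥  +wl: 1
  step 6. node 5  ⊔preds=⊥  new=+  stable
  step 7. node 1  ⊔preds=0  new=0  old=⊥  +wl: 0
  step 8. node 0  ⊔preds=0  new=0  old=⊥  +wl: 4,5
  step 9. node 4  ⊔preds=0  new=0  stable
  step 10. node 5  ⊔preds=0  new=⊤  old=+  +wl: 3
  step 11. node 3  ⊔preds=⊤  new=⊤  old=−  +wl: 

Least fixpoint reached:
  node 0: 0
  node 1: 0
  node 2: 0
  node 3: ⊤
  node 4: 0
  node 5: ⊤

11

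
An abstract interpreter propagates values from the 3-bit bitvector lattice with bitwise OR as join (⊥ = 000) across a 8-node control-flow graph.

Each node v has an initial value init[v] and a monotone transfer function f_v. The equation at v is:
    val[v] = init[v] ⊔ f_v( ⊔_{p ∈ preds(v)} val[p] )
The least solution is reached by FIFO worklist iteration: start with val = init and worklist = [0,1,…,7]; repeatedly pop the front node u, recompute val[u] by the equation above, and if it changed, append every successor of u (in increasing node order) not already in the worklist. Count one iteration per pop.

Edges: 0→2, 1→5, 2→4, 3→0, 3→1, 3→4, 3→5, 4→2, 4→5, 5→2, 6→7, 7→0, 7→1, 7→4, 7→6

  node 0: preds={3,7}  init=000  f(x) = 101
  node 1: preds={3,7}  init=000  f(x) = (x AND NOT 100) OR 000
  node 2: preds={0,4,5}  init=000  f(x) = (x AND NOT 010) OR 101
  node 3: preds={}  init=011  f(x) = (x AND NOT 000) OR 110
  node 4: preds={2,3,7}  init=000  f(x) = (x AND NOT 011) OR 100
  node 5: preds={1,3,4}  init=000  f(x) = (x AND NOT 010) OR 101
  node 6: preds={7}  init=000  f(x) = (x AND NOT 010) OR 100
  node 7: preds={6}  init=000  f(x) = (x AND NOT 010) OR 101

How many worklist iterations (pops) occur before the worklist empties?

Iteration log — 14 steps:
  step 1. node 0  ⊔preds=011  new=101  old=000  +wl: 
  step 2. node 1  ⊔preds=011  new=011  old=000  +wl: 
  step 3. node 2  ⊔preds=101  new=101  old=000  +wl: 
  step 4. node 3  ⊔preds=000  new=111  old=011  +wl: 0,1
  step 5. node 4  ⊔preds=111  new=100  old=000  +wl: 2
  step 6. node 5  ⊔preds=111  new=101  old=000  +wl: 
  step 7. node 6  ⊔preds=000  new=100  old=000  +wl: 
  step 8. node 7  ⊔preds=100  new=101  old=000  +wl: 4,6
  step 9. node 0  ⊔preds=111  new=101  stable
  step 10. node 1  ⊔preds=111  new=011  stable
  step 11. node 2  ⊔preds=101  new=101  stable
  step 12. node 4  ⊔preds=111  new=100  stable
  step 13. node 6  ⊔preds=101  new=101  old=100  +wl: 7
  step 14. node 7  ⊔preds=101  new=101  stable

Least fixpoint reached:
  node 0: 101
  node 1: 011
  node 2: 101
  node 3: 111
  node 4: 100
  node 5: 101
  node 6: 101
  node 7: 101

14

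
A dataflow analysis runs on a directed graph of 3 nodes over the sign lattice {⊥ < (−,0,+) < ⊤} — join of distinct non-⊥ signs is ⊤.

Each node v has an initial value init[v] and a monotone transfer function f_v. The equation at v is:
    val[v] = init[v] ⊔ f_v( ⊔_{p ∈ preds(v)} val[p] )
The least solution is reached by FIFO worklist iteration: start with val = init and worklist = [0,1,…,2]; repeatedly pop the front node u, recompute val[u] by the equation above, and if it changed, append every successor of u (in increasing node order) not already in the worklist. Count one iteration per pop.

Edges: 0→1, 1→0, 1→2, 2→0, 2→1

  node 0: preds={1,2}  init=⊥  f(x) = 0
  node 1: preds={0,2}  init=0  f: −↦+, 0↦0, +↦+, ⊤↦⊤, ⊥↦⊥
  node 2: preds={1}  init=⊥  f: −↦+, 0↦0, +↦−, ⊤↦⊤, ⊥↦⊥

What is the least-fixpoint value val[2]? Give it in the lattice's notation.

0

Iteration log — 5 steps:
  step 1. node 0  ⊔preds=0  new=0  old=⊥  +wl: 
  step 2. node 1  ⊔preds=0  new=0  stable
  step 3. node 2  ⊔preds=0  new=0  old=⊥  +wl: 0,1
  step 4. node 0  ⊔preds=0  new=0  stable
  step 5. node 1  ⊔preds=0  new=0  stable

Least fixpoint reached:
  node 0: 0
  node 1: 0
  node 2: 0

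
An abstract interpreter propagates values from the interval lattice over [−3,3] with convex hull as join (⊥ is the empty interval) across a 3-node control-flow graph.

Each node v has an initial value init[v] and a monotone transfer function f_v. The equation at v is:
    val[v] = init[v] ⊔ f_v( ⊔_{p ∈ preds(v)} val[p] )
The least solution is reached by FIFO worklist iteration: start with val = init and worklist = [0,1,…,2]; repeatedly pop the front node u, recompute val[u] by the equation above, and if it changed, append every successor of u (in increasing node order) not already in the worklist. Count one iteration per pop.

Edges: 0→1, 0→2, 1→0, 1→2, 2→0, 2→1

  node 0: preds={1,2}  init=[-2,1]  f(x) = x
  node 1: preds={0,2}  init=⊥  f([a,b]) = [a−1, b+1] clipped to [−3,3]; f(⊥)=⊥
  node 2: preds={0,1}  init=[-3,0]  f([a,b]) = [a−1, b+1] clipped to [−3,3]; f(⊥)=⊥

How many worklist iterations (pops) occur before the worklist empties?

Worklist (7 pops):
  #1 pop 0: in=[-3,0] → [-3,1] (was [-2,1]); enqueue []
  #2 pop 1: in=[-3,1] → [-3,2] (was ⊥); enqueue [0]
  #3 pop 2: in=[-3,2] → [-3,3] (was [-3,0]); enqueue [1]
  #4 pop 0: in=[-3,3] → [-3,3] (was [-3,1]); enqueue [2]
  #5 pop 1: in=[-3,3] → [-3,3] (was [-3,2]); enqueue [0]
  #6 pop 2: in=[-3,3] → [-3,3] (no change)
  #7 pop 0: in=[-3,3] → [-3,3] (no change)

Fixpoint:
  val[0] = [-3,3]
  val[1] = [-3,3]
  val[2] = [-3,3]

7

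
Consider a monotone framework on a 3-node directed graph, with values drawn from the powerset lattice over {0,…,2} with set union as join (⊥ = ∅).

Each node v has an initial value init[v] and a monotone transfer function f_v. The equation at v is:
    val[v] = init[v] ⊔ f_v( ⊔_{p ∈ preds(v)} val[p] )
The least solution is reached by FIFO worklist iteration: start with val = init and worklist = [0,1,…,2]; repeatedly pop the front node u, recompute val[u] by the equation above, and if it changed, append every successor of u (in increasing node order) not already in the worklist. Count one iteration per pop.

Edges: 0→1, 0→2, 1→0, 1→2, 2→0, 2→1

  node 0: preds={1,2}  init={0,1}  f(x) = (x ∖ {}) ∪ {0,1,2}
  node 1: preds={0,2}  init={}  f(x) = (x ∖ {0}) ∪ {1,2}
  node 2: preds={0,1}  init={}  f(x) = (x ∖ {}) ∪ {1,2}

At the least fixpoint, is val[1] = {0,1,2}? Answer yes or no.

no

Worklist (5 pops):
  #1 pop 0: in={} → {0,1,2} (was {0,1}); enqueue []
  #2 pop 1: in={0,1,2} → {1,2} (was {}); enqueue [0]
  #3 pop 2: in={0,1,2} → {0,1,2} (was {}); enqueue [1]
  #4 pop 0: in={0,1,2} → {0,1,2} (no change)
  #5 pop 1: in={0,1,2} → {1,2} (no change)

Fixpoint:
  val[0] = {0,1,2}
  val[1] = {1,2}
  val[2] = {0,1,2}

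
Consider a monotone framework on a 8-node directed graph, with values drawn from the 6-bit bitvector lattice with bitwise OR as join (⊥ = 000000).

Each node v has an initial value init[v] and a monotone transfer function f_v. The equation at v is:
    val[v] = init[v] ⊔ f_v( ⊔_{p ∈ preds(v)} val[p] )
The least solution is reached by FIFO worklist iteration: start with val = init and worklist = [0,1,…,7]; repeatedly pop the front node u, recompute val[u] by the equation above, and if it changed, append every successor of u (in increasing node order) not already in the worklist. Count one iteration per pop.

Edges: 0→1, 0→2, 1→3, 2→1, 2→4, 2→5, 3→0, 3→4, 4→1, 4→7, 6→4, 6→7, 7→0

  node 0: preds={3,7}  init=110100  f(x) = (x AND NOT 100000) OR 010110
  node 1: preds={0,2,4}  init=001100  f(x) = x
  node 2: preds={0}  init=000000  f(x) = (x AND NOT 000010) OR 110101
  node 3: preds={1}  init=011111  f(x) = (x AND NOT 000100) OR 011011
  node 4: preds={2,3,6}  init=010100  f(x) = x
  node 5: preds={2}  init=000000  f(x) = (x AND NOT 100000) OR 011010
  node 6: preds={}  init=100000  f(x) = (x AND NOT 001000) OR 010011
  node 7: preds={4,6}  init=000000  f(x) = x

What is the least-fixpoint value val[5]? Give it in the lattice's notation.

011111

Iteration log — 11 steps:
  step 1. node 0  ⊔preds=011111  new=111111  old=110100  +wl: 
  step 2. node 1  ⊔preds=111111  new=111111  old=001100  +wl: 
  step 3. node 2  ⊔preds=111111  new=111101  old=000000  +wl: 1
  step 4. node 3  ⊔preds=111111  new=111111  old=011111  +wl: 0
  step 5. node 4  ⊔preds=111111  new=111111  old=010100  +wl: 
  step 6. node 5  ⊔preds=111101  new=011111  old=000000  +wl: 
  step 7. node 6  ⊔preds=000000  new=110011  old=100000  +wl: 4
  step 8. node 7  ⊔preds=111111  new=111111  old=000000  +wl: 
  step 9. node 1  ⊔preds=111111  new=111111  stable
  step 10. node 0  ⊔preds=111111  new=111111  stable
  step 11. node 4  ⊔preds=111111  new=111111  stable

Least fixpoint reached:
  node 0: 111111
  node 1: 111111
  node 2: 111101
  node 3: 111111
  node 4: 111111
  node 5: 011111
  node 6: 110011
  node 7: 111111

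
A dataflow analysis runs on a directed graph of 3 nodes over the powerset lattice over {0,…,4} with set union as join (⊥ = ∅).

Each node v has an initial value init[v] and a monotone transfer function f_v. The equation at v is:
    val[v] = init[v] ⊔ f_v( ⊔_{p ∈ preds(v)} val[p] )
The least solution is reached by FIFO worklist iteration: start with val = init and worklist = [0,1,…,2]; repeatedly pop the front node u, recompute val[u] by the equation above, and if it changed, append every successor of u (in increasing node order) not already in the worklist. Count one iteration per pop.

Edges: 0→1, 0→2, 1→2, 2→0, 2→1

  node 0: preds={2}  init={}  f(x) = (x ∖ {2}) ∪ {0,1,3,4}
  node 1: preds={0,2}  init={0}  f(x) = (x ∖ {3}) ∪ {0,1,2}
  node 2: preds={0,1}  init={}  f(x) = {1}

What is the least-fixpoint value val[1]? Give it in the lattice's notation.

Trace (5 dequeues):
  [1] u=0 | in {} | out {0,1,3,4} | prev {} | push {}
  [2] u=1 | in {0,1,3,4} | out {0,1,2,4} | prev {0} | push {}
  [3] u=2 | in {0,1,2,3,4} | out {1} | prev {} | push {0,1}
  [4] u=0 | in {1} | out {0,1,3,4} | ==
  [5] u=1 | in {0,1,3,4} | out {0,1,2,4} | ==

Converged values:
  [0] {0,1,3,4}
  [1] {0,1,2,4}
  [2] {1}

{0,1,2,4}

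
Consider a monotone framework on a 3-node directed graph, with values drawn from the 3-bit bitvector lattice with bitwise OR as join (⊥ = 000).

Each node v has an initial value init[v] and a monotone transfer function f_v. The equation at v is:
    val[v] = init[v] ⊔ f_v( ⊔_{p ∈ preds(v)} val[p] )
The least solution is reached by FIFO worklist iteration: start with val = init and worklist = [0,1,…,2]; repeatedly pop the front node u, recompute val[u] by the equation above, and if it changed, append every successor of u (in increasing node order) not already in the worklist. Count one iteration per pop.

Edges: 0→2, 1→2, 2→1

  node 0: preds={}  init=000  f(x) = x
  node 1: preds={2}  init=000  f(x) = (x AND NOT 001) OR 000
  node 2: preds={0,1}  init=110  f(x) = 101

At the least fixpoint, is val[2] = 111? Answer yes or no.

Iteration log — 4 steps:
  step 1. node 0  ⊔preds=000  new=000  stable
  step 2. node 1  ⊔preds=110  new=110  old=000  +wl: 
  step 3. node 2  ⊔preds=110  new=111  old=110  +wl: 1
  step 4. node 1  ⊔preds=111  new=110  stable

Least fixpoint reached:
  node 0: 000
  node 1: 110
  node 2: 111

yes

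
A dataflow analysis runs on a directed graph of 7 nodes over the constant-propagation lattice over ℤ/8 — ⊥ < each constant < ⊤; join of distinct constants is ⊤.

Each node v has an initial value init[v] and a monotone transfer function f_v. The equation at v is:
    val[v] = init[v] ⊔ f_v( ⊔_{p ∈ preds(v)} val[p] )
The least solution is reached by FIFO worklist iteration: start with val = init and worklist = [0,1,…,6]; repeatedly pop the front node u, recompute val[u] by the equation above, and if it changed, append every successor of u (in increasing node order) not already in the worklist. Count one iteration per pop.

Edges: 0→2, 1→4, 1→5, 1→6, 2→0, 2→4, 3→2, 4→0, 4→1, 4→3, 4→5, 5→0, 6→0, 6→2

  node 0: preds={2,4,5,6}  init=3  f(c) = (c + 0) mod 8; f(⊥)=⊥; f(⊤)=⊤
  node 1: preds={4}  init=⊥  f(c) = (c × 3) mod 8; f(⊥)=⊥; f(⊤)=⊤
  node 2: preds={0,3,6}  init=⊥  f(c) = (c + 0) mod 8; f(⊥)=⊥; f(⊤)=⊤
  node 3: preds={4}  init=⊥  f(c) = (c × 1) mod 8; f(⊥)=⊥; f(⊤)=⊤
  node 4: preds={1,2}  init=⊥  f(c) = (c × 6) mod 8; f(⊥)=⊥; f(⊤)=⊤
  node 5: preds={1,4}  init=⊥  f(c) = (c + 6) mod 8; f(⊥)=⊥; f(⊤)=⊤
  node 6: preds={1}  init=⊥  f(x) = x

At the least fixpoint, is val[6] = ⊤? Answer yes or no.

Iteration log — 23 steps:
  step 1. node 0  ⊔preds=⊥  new=3  stable
  step 2. node 1  ⊔preds=⊥  new=⊥  stable
  step 3. node 2  ⊔preds=3  new=3  old=⊥  +wl: 0
  step 4. node 3  ⊔preds=⊥  new=⊥  stable
  step 5. node 4  ⊔preds=3  new=2  old=⊥  +wl: 1,3
  step 6. node 5  ⊔preds=2  new=0  old=⊥  +wl: 
  step 7. node 6  ⊔preds=⊥  new=⊥  stable
  step 8. node 0  ⊔preds=⊤  new=⊤  old=3  +wl: 2
  step 9. node 1  ⊔preds=2  new=6  old=⊥  +wl: 4,5,6
  step 10. node 3  ⊔preds=2  new=2  old=⊥  +wl: 
  step 11. node 2  ⊔preds=⊤  new=⊤  old=3  +wl: 0
  step 12. node 4  ⊔preds=⊤  new=⊤  old=2  +wl: 1,3
  step 13. node 5  ⊔preds=⊤  new=⊤  old=0  +wl: 
  step 14. node 6  ⊔preds=6  new=6  old=⊥  +wl: 2
  step 15. node 0  ⊔preds=⊤  new=⊤  stable
  step 16. node 1  ⊔preds=⊤  new=⊤  old=6  +wl: 4,5,6
  step 17. node 3  ⊔preds=⊤  new=⊤  old=2  +wl: 
  step 18. node 2  ⊔preds=⊤  new=⊤  stable
  step 19. node 4  ⊔preds=⊤  new=⊤  stable
  step 20. node 5  ⊔preds=⊤  new=⊤  stable
  step 21. node 6  ⊔preds=⊤  new=⊤  old=6  +wl: 0,2
  step 22. node 0  ⊔preds=⊤  new=⊤  stable
  step 23. node 2  ⊔preds=⊤  new=⊤  stable

Least fixpoint reached:
  node 0: ⊤
  node 1: ⊤
  node 2: ⊤
  node 3: ⊤
  node 4: ⊤
  node 5: ⊤
  node 6: ⊤

yes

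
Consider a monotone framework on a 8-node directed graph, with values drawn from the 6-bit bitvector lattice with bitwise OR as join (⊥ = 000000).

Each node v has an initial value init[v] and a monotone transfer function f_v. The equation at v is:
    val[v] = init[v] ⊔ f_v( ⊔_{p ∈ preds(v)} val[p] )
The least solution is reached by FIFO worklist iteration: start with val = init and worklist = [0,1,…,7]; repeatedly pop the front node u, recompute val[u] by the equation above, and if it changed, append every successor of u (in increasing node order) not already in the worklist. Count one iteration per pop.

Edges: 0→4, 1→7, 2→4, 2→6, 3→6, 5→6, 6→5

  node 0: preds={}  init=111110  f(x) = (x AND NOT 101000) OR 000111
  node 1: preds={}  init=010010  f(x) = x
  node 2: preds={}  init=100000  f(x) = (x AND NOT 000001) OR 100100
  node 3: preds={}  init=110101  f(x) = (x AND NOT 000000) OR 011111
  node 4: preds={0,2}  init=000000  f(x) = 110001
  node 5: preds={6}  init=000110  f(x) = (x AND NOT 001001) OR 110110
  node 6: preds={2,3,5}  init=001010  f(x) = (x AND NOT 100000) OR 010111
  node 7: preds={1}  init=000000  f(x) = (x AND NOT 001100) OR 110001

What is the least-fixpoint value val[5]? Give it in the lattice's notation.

110110

Worklist (9 pops):
  #1 pop 0: in=000000 → 111111 (was 111110); enqueue []
  #2 pop 1: in=000000 → 010010 (no change)
  #3 pop 2: in=000000 → 100100 (was 100000); enqueue []
  #4 pop 3: in=000000 → 111111 (was 110101); enqueue []
  #5 pop 4: in=111111 → 110001 (was 000000); enqueue []
  #6 pop 5: in=001010 → 110110 (was 000110); enqueue []
  #7 pop 6: in=111111 → 011111 (was 001010); enqueue [5]
  #8 pop 7: in=010010 → 110011 (was 000000); enqueue []
  #9 pop 5: in=011111 → 110110 (no change)

Fixpoint:
  val[0] = 111111
  val[1] = 010010
  val[2] = 100100
  val[3] = 111111
  val[4] = 110001
  val[5] = 110110
  val[6] = 011111
  val[7] = 110011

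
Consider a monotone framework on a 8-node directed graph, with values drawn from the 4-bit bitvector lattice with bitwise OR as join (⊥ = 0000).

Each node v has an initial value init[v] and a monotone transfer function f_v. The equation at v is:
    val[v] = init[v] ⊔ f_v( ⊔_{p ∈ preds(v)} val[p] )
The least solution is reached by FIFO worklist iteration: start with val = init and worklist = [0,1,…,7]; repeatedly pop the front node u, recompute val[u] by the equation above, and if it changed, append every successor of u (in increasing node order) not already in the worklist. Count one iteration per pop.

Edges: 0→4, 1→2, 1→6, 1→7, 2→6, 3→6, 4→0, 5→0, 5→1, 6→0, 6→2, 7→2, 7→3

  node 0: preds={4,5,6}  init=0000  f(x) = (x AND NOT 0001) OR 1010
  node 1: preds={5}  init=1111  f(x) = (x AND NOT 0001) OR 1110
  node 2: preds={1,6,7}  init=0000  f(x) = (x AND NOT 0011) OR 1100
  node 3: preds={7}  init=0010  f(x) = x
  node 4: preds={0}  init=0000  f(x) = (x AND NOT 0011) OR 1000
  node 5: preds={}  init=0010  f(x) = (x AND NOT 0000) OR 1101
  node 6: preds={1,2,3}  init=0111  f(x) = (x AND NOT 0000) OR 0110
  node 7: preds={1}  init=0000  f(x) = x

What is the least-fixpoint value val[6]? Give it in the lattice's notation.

Trace (13 dequeues):
  [1] u=0 | in 0111 | out 1110 | prev 0000 | push {}
  [2] u=1 | in 0010 | out 1111 | ==
  [3] u=2 | in 1111 | out 1100 | prev 0000 | push {}
  [4] u=3 | in 0000 | out 0010 | ==
  [5] u=4 | in 1110 | out 1100 | prev 0000 | push {0}
  [6] u=5 | in 0000 | out 1111 | prev 0010 | push {1}
  [7] u=6 | in 1111 | out 1111 | prev 0111 | push {2}
  [8] u=7 | in 1111 | out 1111 | prev 0000 | push {3}
  [9] u=0 | in 1111 | out 1110 | ==
  [10] u=1 | in 1111 | out 1111 | ==
  [11] u=2 | in 1111 | out 1100 | ==
  [12] u=3 | in 1111 | out 1111 | prev 0010 | push {6}
  [13] u=6 | in 1111 | out 1111 | ==

Converged values:
  [0] 1110
  [1] 1111
  [2] 1100
  [3] 1111
  [4] 1100
  [5] 1111
  [6] 1111
  [7] 1111

1111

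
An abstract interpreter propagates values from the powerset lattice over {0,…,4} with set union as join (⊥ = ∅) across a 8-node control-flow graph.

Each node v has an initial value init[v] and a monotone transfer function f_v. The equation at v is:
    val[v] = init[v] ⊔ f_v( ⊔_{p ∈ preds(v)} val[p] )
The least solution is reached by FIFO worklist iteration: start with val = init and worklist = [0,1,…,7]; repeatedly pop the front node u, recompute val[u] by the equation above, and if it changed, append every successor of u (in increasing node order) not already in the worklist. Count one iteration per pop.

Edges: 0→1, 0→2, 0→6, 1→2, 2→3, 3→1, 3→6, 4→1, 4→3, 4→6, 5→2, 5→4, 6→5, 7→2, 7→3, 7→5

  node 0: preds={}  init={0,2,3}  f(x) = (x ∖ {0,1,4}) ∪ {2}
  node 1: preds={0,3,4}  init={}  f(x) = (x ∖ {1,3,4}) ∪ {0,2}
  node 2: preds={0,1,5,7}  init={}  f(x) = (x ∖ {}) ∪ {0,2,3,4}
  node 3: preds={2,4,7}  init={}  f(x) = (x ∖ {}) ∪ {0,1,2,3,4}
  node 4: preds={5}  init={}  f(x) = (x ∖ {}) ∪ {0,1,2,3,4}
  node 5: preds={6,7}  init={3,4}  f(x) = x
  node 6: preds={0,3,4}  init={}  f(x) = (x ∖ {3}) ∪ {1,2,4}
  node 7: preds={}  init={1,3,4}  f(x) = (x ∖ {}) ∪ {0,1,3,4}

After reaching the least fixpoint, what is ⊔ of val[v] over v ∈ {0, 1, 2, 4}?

{0,1,2,3,4}

Iteration log — 15 steps:
  step 1. node 0  ⊔preds={}  new={0,2,3}  stable
  step 2. node 1  ⊔preds={0,2,3}  new={0,2}  old={}  +wl: 
  step 3. node 2  ⊔preds={0,1,2,3,4}  new={0,1,2,3,4}  old={}  +wl: 
  step 4. node 3  ⊔preds={0,1,2,3,4}  new={0,1,2,3,4}  old={}  +wl: 1
  step 5. node 4  ⊔preds={3,4}  new={0,1,2,3,4}  old={}  +wl: 3
  step 6. node 5  ⊔preds={1,3,4}  new={1,3,4}  old={3,4}  +wl: 2,4
  step 7. node 6  ⊔preds={0,1,2,3,4}  new={0,1,2,4}  old={}  +wl: 5
  step 8. node 7  ⊔preds={}  new={0,1,3,4}  old={1,3,4}  +wl: 
  step 9. node 1  ⊔preds={0,1,2,3,4}  new={0,2}  stable
  step 10. node 3  ⊔preds={0,1,2,3,4}  new={0,1,2,3,4}  stable
  step 11. node 2  ⊔preds={0,1,2,3,4}  new={0,1,2,3,4}  stable
  step 12. node 4  ⊔preds={1,3,4}  new={0,1,2,3,4}  stable
  step 13. node 5  ⊔preds={0,1,2,3,4}  new={0,1,2,3,4}  old={1,3,4}  +wl: 2,4
  step 14. node 2  ⊔preds={0,1,2,3,4}  new={0,1,2,3,4}  stable
  step 15. node 4  ⊔preds={0,1,2,3,4}  new={0,1,2,3,4}  stable

Least fixpoint reached:
  node 0: {0,2,3}
  node 1: {0,2}
  node 2: {0,1,2,3,4}
  node 3: {0,1,2,3,4}
  node 4: {0,1,2,3,4}
  node 5: {0,1,2,3,4}
  node 6: {0,1,2,4}
  node 7: {0,1,3,4}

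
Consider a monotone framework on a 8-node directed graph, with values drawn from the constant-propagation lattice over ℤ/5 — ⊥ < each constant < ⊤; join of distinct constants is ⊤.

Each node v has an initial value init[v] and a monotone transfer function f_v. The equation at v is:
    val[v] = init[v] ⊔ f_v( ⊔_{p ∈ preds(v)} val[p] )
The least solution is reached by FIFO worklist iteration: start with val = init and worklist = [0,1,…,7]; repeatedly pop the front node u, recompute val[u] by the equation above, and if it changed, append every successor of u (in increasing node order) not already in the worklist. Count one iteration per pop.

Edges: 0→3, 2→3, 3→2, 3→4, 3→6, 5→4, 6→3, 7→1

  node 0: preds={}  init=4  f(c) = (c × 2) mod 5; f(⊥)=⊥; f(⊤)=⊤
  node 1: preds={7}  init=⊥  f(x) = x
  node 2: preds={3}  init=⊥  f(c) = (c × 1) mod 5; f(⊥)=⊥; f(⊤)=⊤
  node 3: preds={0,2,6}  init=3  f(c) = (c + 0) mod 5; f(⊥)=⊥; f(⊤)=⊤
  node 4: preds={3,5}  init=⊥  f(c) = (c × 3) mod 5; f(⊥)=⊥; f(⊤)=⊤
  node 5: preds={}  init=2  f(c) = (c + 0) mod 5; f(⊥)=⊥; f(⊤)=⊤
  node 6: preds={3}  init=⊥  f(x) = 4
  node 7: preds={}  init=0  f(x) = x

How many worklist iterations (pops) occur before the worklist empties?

Trace (10 dequeues):
  [1] u=0 | in ⊥ | out 4 | ==
  [2] u=1 | in 0 | out 0 | prev ⊥ | push {}
  [3] u=2 | in 3 | out 3 | prev ⊥ | push {}
  [4] u=3 | in ⊤ | out ⊤ | prev 3 | push {2}
  [5] u=4 | in ⊤ | out ⊤ | prev ⊥ | push {}
  [6] u=5 | in ⊥ | out 2 | ==
  [7] u=6 | in ⊤ | out 4 | prev ⊥ | push {3}
  [8] u=7 | in ⊥ | out 0 | ==
  [9] u=2 | in ⊤ | out ⊤ | prev 3 | push {}
  [10] u=3 | in ⊤ | out ⊤ | ==

Converged values:
  [0] 4
  [1] 0
  [2] ⊤
  [3] ⊤
  [4] ⊤
  [5] 2
  [6] 4
  [7] 0

10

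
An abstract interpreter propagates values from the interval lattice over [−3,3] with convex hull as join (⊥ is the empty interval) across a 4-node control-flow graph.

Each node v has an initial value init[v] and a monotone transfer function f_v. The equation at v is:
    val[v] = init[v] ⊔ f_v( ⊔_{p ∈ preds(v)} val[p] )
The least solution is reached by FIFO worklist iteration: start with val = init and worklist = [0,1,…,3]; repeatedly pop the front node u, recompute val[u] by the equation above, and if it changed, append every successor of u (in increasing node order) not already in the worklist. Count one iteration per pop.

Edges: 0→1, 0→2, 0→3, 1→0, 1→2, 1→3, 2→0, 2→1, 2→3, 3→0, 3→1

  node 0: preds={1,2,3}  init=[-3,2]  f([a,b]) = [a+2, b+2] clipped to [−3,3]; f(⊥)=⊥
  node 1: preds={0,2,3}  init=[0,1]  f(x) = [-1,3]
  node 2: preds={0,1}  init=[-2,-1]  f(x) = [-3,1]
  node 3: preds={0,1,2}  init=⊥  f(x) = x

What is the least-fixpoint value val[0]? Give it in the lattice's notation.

[-3,3]

Worklist (6 pops):
  #1 pop 0: in=[-2,1] → [-3,3] (was [-3,2]); enqueue []
  #2 pop 1: in=[-3,3] → [-1,3] (was [0,1]); enqueue [0]
  #3 pop 2: in=[-3,3] → [-3,1] (was [-2,-1]); enqueue [1]
  #4 pop 3: in=[-3,3] → [-3,3] (was ⊥); enqueue []
  #5 pop 0: in=[-3,3] → [-3,3] (no change)
  #6 pop 1: in=[-3,3] → [-1,3] (no change)

Fixpoint:
  val[0] = [-3,3]
  val[1] = [-1,3]
  val[2] = [-3,1]
  val[3] = [-3,3]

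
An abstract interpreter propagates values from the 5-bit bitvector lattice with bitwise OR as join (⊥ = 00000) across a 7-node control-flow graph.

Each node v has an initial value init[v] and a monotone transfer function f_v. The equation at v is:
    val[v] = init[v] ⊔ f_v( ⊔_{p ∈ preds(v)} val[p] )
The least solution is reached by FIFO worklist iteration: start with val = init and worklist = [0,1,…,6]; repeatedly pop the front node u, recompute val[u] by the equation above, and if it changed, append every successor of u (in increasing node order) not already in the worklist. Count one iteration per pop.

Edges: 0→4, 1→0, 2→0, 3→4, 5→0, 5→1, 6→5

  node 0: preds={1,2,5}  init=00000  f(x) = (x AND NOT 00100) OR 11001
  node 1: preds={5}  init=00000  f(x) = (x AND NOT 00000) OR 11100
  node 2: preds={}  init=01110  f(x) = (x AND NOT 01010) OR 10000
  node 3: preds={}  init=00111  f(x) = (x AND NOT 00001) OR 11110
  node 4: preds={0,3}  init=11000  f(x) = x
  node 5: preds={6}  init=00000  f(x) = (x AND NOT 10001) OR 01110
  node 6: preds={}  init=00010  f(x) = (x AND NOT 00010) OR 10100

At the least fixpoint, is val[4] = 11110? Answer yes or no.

Worklist (11 pops):
  #1 pop 0: in=01110 → 11011 (was 00000); enqueue []
  #2 pop 1: in=00000 → 11100 (was 00000); enqueue [0]
  #3 pop 2: in=00000 → 11110 (was 01110); enqueue []
  #4 pop 3: in=00000 → 11111 (was 00111); enqueue []
  #5 pop 4: in=11111 → 11111 (was 11000); enqueue []
  #6 pop 5: in=00010 → 01110 (was 00000); enqueue [1]
  #7 pop 6: in=00000 → 10110 (was 00010); enqueue [5]
  #8 pop 0: in=11110 → 11011 (no change)
  #9 pop 1: in=01110 → 11110 (was 11100); enqueue [0]
  #10 pop 5: in=10110 → 01110 (no change)
  #11 pop 0: in=11110 → 11011 (no change)

Fixpoint:
  val[0] = 11011
  val[1] = 11110
  val[2] = 11110
  val[3] = 11111
  val[4] = 11111
  val[5] = 01110
  val[6] = 10110

no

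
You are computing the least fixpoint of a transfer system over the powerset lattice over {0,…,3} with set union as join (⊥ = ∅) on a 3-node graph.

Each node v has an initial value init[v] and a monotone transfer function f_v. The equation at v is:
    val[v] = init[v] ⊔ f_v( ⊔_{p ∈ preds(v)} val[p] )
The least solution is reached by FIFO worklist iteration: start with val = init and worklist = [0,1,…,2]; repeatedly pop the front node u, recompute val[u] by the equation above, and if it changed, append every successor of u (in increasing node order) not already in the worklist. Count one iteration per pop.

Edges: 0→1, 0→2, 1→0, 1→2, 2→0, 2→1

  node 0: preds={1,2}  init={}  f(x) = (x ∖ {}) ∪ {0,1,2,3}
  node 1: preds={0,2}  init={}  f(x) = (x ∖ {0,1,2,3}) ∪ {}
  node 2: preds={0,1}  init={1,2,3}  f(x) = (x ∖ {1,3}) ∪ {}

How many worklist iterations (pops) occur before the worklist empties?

Iteration log — 5 steps:
  step 1. node 0  ⊔preds={1,2,3}  new={0,1,2,3}  old={}  +wl: 
  step 2. node 1  ⊔preds={0,1,2,3}  new={}  stable
  step 3. node 2  ⊔preds={0,1,2,3}  new={0,1,2,3}  old={1,2,3}  +wl: 0,1
  step 4. node 0  ⊔preds={0,1,2,3}  new={0,1,2,3}  stable
  step 5. node 1  ⊔preds={0,1,2,3}  new={}  stable

Least fixpoint reached:
  node 0: {0,1,2,3}
  node 1: {}
  node 2: {0,1,2,3}

5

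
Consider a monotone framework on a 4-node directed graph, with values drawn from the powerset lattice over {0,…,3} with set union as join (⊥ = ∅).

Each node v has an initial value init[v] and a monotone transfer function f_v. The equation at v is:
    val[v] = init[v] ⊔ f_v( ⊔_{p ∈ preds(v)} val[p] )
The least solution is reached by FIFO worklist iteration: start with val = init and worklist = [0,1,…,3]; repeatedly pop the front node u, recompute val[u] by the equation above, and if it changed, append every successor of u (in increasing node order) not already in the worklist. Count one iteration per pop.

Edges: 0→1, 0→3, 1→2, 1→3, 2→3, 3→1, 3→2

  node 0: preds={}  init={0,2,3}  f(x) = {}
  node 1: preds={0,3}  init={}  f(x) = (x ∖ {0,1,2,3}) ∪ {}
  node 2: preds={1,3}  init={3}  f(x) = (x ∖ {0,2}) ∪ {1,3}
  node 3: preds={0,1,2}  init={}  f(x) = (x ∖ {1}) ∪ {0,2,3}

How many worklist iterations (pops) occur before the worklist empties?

6

Iteration log — 6 steps:
  step 1. node 0  ⊔preds={}  new={0,2,3}  stable
  step 2. node 1  ⊔preds={0,2,3}  new={}  stable
  step 3. node 2  ⊔preds={}  new={1,3}  old={3}  +wl: 
  step 4. node 3  ⊔preds={0,1,2,3}  new={0,2,3}  old={}  +wl: 1,2
  step 5. node 1  ⊔preds={0,2,3}  new={}  stable
  step 6. node 2  ⊔preds={0,2,3}  new={1,3}  stable

Least fixpoint reached:
  node 0: {0,2,3}
  node 1: {}
  node 2: {1,3}
  node 3: {0,2,3}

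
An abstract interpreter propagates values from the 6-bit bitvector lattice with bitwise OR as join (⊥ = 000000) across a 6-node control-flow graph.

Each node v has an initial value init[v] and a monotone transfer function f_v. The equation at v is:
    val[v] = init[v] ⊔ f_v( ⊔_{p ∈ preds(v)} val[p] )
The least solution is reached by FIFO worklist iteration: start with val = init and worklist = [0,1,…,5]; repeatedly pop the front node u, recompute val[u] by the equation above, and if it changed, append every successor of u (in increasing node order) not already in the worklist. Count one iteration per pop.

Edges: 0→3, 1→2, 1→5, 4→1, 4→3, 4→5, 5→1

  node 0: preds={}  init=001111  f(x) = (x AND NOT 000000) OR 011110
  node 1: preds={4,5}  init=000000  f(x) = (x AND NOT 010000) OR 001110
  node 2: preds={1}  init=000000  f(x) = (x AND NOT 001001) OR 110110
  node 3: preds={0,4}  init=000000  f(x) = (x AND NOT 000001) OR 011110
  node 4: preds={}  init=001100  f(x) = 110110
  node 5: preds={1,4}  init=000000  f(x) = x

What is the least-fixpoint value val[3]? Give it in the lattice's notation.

111110

Worklist (10 pops):
  #1 pop 0: in=000000 → 011111 (was 001111); enqueue []
  #2 pop 1: in=001100 → 001110 (was 000000); enqueue []
  #3 pop 2: in=001110 → 110110 (was 000000); enqueue []
  #4 pop 3: in=011111 → 011110 (was 000000); enqueue []
  #5 pop 4: in=000000 → 111110 (was 001100); enqueue [1,3]
  #6 pop 5: in=111110 → 111110 (was 000000); enqueue []
  #7 pop 1: in=111110 → 101110 (was 001110); enqueue [2,5]
  #8 pop 3: in=111111 → 111110 (was 011110); enqueue []
  #9 pop 2: in=101110 → 110110 (no change)
  #10 pop 5: in=111110 → 111110 (no change)

Fixpoint:
  val[0] = 011111
  val[1] = 101110
  val[2] = 110110
  val[3] = 111110
  val[4] = 111110
  val[5] = 111110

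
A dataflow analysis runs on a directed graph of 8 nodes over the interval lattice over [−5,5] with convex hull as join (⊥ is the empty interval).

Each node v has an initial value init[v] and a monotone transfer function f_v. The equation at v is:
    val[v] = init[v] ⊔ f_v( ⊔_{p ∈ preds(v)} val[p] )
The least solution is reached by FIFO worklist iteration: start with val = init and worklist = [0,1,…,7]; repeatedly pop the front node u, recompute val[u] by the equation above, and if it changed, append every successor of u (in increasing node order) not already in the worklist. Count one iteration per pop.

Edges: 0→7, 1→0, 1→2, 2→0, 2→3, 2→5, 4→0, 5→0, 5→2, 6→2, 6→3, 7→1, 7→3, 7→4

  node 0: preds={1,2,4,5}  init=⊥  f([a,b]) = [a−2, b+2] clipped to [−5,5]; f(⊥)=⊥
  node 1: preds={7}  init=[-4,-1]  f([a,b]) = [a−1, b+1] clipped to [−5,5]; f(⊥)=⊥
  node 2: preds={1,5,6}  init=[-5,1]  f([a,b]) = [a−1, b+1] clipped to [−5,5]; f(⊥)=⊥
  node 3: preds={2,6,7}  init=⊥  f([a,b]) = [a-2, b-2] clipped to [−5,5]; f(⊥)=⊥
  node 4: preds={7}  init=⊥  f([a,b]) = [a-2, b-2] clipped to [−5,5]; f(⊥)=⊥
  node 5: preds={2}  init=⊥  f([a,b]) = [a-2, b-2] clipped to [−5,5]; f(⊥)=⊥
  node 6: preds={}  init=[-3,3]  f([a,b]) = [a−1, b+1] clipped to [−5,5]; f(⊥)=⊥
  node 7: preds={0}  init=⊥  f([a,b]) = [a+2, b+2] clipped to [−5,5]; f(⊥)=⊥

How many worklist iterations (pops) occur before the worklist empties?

Iteration log — 21 steps:
  step 1. node 0  ⊔preds=[-5,1]  new=[-5,3]  old=⊥  +wl: 
  step 2. node 1  ⊔preds=⊥  new=[-4,-1]  stable
  step 3. node 2  ⊔preds=[-4,3]  new=[-5,4]  old=[-5,1]  +wl: 0
  step 4. node 3  ⊔preds=[-5,4]  new=[-5,2]  old=⊥  +wl: 
  step 5. node 4  ⊔preds=⊥  new=⊥  stable
  step 6. node 5  ⊔preds=[-5,4]  new=[-5,2]  old=⊥  +wl: 2
  step 7. node 6  ⊔preds=⊥  new=[-3,3]  stable
  step 8. node 7  ⊔preds=[-5,3]  new=[-3,5]  old=⊥  +wl: 1,3,4
  step 9. node 0  ⊔preds=[-5,4]  new=[-5,5]  old=[-5,3]  +wl: 7
  step 10. node 2  ⊔preds=[-5,3]  new=[-5,4]  stable
  step 11. node 1  ⊔preds=[-3,5]  new=[-4,5]  old=[-4,-1]  +wl: 0,2
  step 12. node 3  ⊔preds=[-5,5]  new=[-5,3]  old=[-5,2]  +wl: 
  step 13. node 4  ⊔preds=[-3,5]  new=[-5,3]  old=⊥  +wl: 
  step 14. node 7  ⊔preds=[-5,5]  new=[-3,5]  stable
  step 15. node 0  ⊔preds=[-5,5]  new=[-5,5]  stable
  step 16. node 2  ⊔preds=[-5,5]  new=[-5,5]  old=[-5,4]  +wl: 0,3,5
  step 17. node 0  ⊔preds=[-5,5]  new=[-5,5]  stable
  step 18. node 3  ⊔preds=[-5,5]  new=[-5,3]  stable
  step 19. node 5  ⊔preds=[-5,5]  new=[-5,3]  old=[-5,2]  +wl: 0,2
  step 20. node 0  ⊔preds=[-5,5]  new=[-5,5]  stable
  step 21. node 2  ⊔preds=[-5,5]  new=[-5,5]  stable

Least fixpoint reached:
  node 0: [-5,5]
  node 1: [-4,5]
  node 2: [-5,5]
  node 3: [-5,3]
  node 4: [-5,3]
  node 5: [-5,3]
  node 6: [-3,3]
  node 7: [-3,5]

21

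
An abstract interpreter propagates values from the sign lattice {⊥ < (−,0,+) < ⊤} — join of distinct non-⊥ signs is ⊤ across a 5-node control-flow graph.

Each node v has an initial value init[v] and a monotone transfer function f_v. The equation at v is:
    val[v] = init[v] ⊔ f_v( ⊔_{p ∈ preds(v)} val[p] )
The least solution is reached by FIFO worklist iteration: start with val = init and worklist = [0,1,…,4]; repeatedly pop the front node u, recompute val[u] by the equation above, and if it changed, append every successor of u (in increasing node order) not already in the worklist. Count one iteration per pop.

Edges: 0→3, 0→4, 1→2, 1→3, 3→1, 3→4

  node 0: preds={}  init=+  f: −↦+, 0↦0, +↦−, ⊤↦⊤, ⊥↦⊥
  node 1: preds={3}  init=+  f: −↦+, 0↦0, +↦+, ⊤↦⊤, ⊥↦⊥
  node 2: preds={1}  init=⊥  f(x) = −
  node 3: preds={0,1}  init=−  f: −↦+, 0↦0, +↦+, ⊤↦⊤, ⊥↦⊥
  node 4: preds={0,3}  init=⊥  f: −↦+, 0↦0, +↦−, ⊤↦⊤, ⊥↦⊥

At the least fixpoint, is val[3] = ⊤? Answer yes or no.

yes

Worklist (8 pops):
  #1 pop 0: in=⊥ → + (no change)
  #2 pop 1: in=− → + (no change)
  #3 pop 2: in=+ → − (was ⊥); enqueue []
  #4 pop 3: in=+ → ⊤ (was −); enqueue [1]
  #5 pop 4: in=⊤ → ⊤ (was ⊥); enqueue []
  #6 pop 1: in=⊤ → ⊤ (was +); enqueue [2,3]
  #7 pop 2: in=⊤ → − (no change)
  #8 pop 3: in=⊤ → ⊤ (no change)

Fixpoint:
  val[0] = +
  val[1] = ⊤
  val[2] = −
  val[3] = ⊤
  val[4] = ⊤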